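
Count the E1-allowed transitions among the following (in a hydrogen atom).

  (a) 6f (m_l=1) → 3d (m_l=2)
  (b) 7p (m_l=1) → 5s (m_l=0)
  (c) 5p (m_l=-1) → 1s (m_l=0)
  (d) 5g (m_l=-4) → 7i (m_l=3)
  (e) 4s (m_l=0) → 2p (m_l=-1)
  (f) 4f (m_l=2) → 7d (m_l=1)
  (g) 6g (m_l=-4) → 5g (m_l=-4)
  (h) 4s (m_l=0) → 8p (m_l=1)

(a) allowed
(b) allowed
(c) allowed
(d) forbidden — Δl = +2 (E1 requires Δl = ±1); Δm_l = +7 (E1 requires Δm_l = 0, ±1)
(e) allowed
(f) allowed
(g) forbidden — Δl = +0 (E1 requires Δl = ±1)
(h) allowed
Total allowed: 6 of 8.

6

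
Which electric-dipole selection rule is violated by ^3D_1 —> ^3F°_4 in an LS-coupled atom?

Initial level: S=1, L=2, J=1, parity even. Final level: S=1, L=3, J=4, parity odd.
ΔJ = 0, ±1 (not J=0↔0): J: 1 → 4, ΔJ = +3 — fails.
ΔL = 0, ±1 (not L=0↔0): L: 2 → 3, ΔL = +1 — ok.
ΔS = 0: S: 1 → 1 — ok.
Parity must change: even → odd — ok.

the ΔJ = 0, ±1 rule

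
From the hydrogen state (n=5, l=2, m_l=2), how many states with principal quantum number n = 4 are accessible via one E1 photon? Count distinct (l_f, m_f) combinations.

4

E1 requires Δl = ±1, so l_f ∈ {1, 3}; with 0 ≤ l_f ≤ n_f−1 = 3, the allowed l_f values are {1, 3}.
For l_f = 1: m_f ∈ {m_i−1, m_i, m_i+1} ∩ [−1, 1] = {1} → 1 state.
For l_f = 3: m_f ∈ {m_i−1, m_i, m_i+1} ∩ [−3, 3] = {1, 2, 3} → 3 states.
Total: 4.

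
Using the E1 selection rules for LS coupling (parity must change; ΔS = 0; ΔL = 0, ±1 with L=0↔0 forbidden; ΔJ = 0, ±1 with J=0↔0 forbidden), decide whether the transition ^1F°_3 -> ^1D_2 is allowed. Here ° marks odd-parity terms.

allowed

Initial level: S=0, L=3, J=3, parity odd. Final level: S=0, L=2, J=2, parity even.
ΔJ = 0, ±1 (not J=0↔0): J: 3 → 2, ΔJ = -1 — satisfied.
Parity must change: odd → even — satisfied.
ΔS = 0: S: 0 → 0 — satisfied.
ΔL = 0, ±1 (not L=0↔0): L: 3 → 2, ΔL = -1 — satisfied.
All four E1 rules are satisfied.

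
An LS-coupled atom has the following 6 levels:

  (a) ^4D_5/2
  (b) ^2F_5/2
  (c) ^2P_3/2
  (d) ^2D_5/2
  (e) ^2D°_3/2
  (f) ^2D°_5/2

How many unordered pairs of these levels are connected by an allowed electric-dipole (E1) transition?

6

(a)–(b): forbidden (parity, ΔS).
(a)–(c): forbidden (parity, ΔS).
(a)–(d): forbidden (parity, ΔS).
(a)–(e): forbidden (ΔS).
(a)–(f): forbidden (ΔS).
(b)–(c): forbidden (parity, ΔL).
(b)–(d): forbidden (parity).
(b)–(e): allowed.
(b)–(f): allowed.
(c)–(d): forbidden (parity).
(c)–(e): allowed.
(c)–(f): allowed.
(d)–(e): allowed.
(d)–(f): allowed.
(e)–(f): forbidden (parity).
Allowed pairs: 6 of 15.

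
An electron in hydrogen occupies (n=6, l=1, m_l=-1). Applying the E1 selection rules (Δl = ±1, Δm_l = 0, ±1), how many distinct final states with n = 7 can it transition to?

4

E1 requires Δl = ±1, so l_f ∈ {0, 2}; with 0 ≤ l_f ≤ n_f−1 = 6, the allowed l_f values are {0, 2}.
For l_f = 0: m_f ∈ {m_i−1, m_i, m_i+1} ∩ [−0, 0] = {0} → 1 state.
For l_f = 2: m_f ∈ {m_i−1, m_i, m_i+1} ∩ [−2, 2] = {-2, -1, 0} → 3 states.
Total: 4.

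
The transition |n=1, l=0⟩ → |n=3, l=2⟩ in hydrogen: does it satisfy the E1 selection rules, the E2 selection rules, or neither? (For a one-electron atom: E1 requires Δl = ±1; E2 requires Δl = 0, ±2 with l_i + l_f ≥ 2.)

Δl = 2 − 0 = +2; l_i + l_f = 2.
E1 (Δl = ±1): not satisfied.
E2 (Δl = 0,±2, l_i+l_f ≥ 2): satisfied.

E2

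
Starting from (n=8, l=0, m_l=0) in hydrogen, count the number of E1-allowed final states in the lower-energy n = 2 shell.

3

E1 requires Δl = ±1, so l_f ∈ {-1, 1}; with 0 ≤ l_f ≤ n_f−1 = 1, the allowed l_f values are {1}.
For l_f = 1: m_f ∈ {m_i−1, m_i, m_i+1} ∩ [−1, 1] = {-1, 0, 1} → 3 states.
Total: 3.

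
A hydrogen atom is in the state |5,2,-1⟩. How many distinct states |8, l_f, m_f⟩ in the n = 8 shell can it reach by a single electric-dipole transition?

E1 requires Δl = ±1, so l_f ∈ {1, 3}; with 0 ≤ l_f ≤ n_f−1 = 7, the allowed l_f values are {1, 3}.
For l_f = 1: m_f ∈ {m_i−1, m_i, m_i+1} ∩ [−1, 1] = {-1, 0} → 2 states.
For l_f = 3: m_f ∈ {m_i−1, m_i, m_i+1} ∩ [−3, 3] = {-2, -1, 0} → 3 states.
Total: 5.

5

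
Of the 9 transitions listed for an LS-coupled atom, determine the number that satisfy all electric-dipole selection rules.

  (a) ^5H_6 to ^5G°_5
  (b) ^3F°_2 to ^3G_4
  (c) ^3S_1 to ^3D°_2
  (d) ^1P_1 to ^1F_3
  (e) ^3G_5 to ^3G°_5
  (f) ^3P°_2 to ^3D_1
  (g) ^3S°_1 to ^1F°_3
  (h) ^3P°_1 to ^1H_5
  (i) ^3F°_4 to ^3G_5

4

(a) allowed
(b) forbidden (ΔJ fails)
(c) forbidden (ΔL fails)
(d) forbidden (parity, ΔL, ΔJ fail)
(e) allowed
(f) allowed
(g) forbidden (parity, ΔS, ΔL, ΔJ fail)
(h) forbidden (ΔS, ΔL, ΔJ fail)
(i) allowed
Total allowed: 4 of 9.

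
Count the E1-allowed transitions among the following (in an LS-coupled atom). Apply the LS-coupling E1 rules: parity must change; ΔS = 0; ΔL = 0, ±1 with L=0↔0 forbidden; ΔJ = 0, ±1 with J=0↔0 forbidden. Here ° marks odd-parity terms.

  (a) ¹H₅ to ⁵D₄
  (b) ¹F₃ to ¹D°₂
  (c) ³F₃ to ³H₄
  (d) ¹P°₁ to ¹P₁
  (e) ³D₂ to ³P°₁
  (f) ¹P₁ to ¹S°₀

(a) forbidden (parity, ΔS, ΔL fail)
(b) allowed
(c) forbidden (parity, ΔL fail)
(d) allowed
(e) allowed
(f) allowed
Total allowed: 4 of 6.

4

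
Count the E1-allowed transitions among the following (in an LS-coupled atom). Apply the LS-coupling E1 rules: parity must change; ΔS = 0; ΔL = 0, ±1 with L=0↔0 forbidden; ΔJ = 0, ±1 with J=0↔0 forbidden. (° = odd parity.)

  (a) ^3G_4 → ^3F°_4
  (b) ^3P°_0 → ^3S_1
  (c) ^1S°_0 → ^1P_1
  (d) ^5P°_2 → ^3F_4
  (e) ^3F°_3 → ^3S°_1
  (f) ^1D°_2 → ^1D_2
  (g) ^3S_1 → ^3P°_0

5

(a) allowed
(b) allowed
(c) allowed
(d) forbidden (ΔS, ΔL, ΔJ fail)
(e) forbidden (parity, ΔL, ΔJ fail)
(f) allowed
(g) allowed
Total allowed: 5 of 7.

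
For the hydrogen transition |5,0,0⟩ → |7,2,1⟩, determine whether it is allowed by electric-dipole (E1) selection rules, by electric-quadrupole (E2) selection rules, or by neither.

Δl = 2 − 0 = +2; l_i + l_f = 2.
Δm_l = +1.
E1 (Δl = ±1, |Δm_l| ≤ 1): not satisfied.
E2 (Δl = 0,±2, l_i+l_f ≥ 2, |Δm_l| ≤ 2): satisfied.

E2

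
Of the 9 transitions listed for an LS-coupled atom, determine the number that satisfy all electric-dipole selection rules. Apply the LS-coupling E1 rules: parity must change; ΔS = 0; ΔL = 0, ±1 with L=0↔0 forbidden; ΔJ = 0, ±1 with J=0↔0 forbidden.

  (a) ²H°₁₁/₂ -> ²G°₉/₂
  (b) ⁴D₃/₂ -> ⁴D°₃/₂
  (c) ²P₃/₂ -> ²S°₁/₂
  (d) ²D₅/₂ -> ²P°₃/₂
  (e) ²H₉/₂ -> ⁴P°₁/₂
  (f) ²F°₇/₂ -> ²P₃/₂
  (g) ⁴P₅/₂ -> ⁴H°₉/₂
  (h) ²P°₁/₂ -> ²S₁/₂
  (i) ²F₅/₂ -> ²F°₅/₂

5

(a) forbidden (parity fails)
(b) allowed
(c) allowed
(d) allowed
(e) forbidden (ΔS, ΔL, ΔJ fail)
(f) forbidden (ΔL, ΔJ fail)
(g) forbidden (ΔL, ΔJ fail)
(h) allowed
(i) allowed
Total allowed: 5 of 9.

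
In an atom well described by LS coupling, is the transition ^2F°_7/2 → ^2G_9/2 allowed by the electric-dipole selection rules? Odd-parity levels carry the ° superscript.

Initial level: S=1/2, L=3, J=7/2, parity odd. Final level: S=1/2, L=4, J=9/2, parity even.
Parity must change: odd → even — ✓.
ΔS = 0: S: 1/2 → 1/2 — ✓.
ΔL = 0, ±1 (not L=0↔0): L: 3 → 4, ΔL = +1 — ✓.
ΔJ = 0, ±1 (not J=0↔0): J: 7/2 → 9/2, ΔJ = +1 — ✓.
All four E1 rules are satisfied.

allowed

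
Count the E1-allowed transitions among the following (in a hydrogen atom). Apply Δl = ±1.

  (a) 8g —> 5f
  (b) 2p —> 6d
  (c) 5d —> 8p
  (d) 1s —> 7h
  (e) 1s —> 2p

(a) allowed
(b) allowed
(c) allowed
(d) forbidden — Δl = +5 (E1 requires Δl = ±1)
(e) allowed
Total allowed: 4 of 5.

4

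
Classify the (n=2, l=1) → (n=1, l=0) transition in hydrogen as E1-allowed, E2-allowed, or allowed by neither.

E1

Δl = 0 − 1 = -1; l_i + l_f = 1.
E1 (Δl = ±1): satisfied.
E2 (Δl = 0,±2, l_i+l_f ≥ 2): not satisfied.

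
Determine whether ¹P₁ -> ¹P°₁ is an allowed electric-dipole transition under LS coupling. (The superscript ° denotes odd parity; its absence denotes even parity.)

allowed

ΔL = 0, ±1 (not L=0↔0): L: 1 → 1, ΔL = +0 — passes.
ΔJ = 0, ±1 (not J=0↔0): J: 1 → 1, ΔJ = +0 — passes.
ΔS = 0: S: 0 → 0 — passes.
Parity must change: even → odd — passes.
All four E1 rules are satisfied.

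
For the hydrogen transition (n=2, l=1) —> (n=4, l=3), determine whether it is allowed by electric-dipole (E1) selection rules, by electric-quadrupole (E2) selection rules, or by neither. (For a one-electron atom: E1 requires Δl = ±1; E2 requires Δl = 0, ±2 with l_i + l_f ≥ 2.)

Δl = 3 − 1 = +2; l_i + l_f = 4.
E1 (Δl = ±1): not satisfied.
E2 (Δl = 0,±2, l_i+l_f ≥ 2): satisfied.

E2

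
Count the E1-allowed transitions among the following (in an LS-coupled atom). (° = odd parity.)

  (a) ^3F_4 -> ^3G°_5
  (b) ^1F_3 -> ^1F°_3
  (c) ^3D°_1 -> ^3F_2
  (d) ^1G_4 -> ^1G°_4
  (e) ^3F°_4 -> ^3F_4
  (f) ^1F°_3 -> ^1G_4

6

(a) allowed
(b) allowed
(c) allowed
(d) allowed
(e) allowed
(f) allowed
Total allowed: 6 of 6.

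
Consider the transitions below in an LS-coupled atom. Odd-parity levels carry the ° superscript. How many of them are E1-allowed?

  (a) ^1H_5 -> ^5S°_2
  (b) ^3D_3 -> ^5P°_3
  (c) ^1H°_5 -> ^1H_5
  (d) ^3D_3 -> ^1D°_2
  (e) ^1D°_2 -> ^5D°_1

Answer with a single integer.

1

(a) forbidden (ΔS, ΔL, ΔJ fail)
(b) forbidden (ΔS fails)
(c) allowed
(d) forbidden (ΔS fails)
(e) forbidden (parity, ΔS fail)
Total allowed: 1 of 5.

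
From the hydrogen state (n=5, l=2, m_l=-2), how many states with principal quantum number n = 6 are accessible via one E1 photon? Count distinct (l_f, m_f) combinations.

4

E1 requires Δl = ±1, so l_f ∈ {1, 3}; with 0 ≤ l_f ≤ n_f−1 = 5, the allowed l_f values are {1, 3}.
For l_f = 1: m_f ∈ {m_i−1, m_i, m_i+1} ∩ [−1, 1] = {-1} → 1 state.
For l_f = 3: m_f ∈ {m_i−1, m_i, m_i+1} ∩ [−3, 3] = {-3, -2, -1} → 3 states.
Total: 4.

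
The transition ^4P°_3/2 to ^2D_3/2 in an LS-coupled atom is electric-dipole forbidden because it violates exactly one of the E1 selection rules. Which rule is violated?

the ΔS = 0 rule

Reading off the term symbols: S 3/2→1/2, L 1→2, J 3/2→3/2, parity odd→even.
Parity must change: odd → even — passes.
ΔS = 0: S: 3/2 → 1/2 — fails.
ΔL = 0, ±1 (not L=0↔0): L: 1 → 2, ΔL = +1 — passes.
ΔJ = 0, ±1 (not J=0↔0): J: 3/2 → 3/2, ΔJ = +0 — passes.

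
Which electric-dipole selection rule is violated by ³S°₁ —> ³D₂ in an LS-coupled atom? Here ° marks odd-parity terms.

the ΔL = 0, ±1 rule

Reading off the term symbols: S 1→1, L 0→2, J 1→2, parity odd→even.
Parity must change: odd → even — satisfied.
ΔS = 0: S: 1 → 1 — satisfied.
ΔJ = 0, ±1 (not J=0↔0): J: 1 → 2, ΔJ = +1 — satisfied.
ΔL = 0, ±1 (not L=0↔0): L: 0 → 2, ΔL = +2 — violated.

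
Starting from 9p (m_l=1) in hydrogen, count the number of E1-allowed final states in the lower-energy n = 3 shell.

E1 requires Δl = ±1, so l_f ∈ {0, 2}; with 0 ≤ l_f ≤ n_f−1 = 2, the allowed l_f values are {0, 2}.
For l_f = 0: m_f ∈ {m_i−1, m_i, m_i+1} ∩ [−0, 0] = {0} → 1 state.
For l_f = 2: m_f ∈ {m_i−1, m_i, m_i+1} ∩ [−2, 2] = {0, 1, 2} → 3 states.
Total: 4.

4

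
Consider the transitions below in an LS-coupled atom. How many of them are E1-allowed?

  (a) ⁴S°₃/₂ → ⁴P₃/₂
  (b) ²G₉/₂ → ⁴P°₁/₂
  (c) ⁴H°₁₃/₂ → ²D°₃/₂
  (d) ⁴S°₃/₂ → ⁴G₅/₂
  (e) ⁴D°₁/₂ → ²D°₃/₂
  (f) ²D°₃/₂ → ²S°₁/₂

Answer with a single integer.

1

(a) allowed
(b) forbidden (ΔS, ΔL, ΔJ fail)
(c) forbidden (parity, ΔS, ΔL, ΔJ fail)
(d) forbidden (ΔL fails)
(e) forbidden (parity, ΔS fail)
(f) forbidden (parity, ΔL fail)
Total allowed: 1 of 6.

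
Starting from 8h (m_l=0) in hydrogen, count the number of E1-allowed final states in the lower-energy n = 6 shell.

3

E1 requires Δl = ±1, so l_f ∈ {4, 6}; with 0 ≤ l_f ≤ n_f−1 = 5, the allowed l_f values are {4}.
For l_f = 4: m_f ∈ {m_i−1, m_i, m_i+1} ∩ [−4, 4] = {-1, 0, 1} → 3 states.
Total: 3.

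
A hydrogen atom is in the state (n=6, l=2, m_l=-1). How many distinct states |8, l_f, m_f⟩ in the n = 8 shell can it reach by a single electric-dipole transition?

E1 requires Δl = ±1, so l_f ∈ {1, 3}; with 0 ≤ l_f ≤ n_f−1 = 7, the allowed l_f values are {1, 3}.
For l_f = 1: m_f ∈ {m_i−1, m_i, m_i+1} ∩ [−1, 1] = {-1, 0} → 2 states.
For l_f = 3: m_f ∈ {m_i−1, m_i, m_i+1} ∩ [−3, 3] = {-2, -1, 0} → 3 states.
Total: 5.

5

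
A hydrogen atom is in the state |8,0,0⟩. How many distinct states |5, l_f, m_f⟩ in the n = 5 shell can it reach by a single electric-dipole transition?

E1 requires Δl = ±1, so l_f ∈ {-1, 1}; with 0 ≤ l_f ≤ n_f−1 = 4, the allowed l_f values are {1}.
For l_f = 1: m_f ∈ {m_i−1, m_i, m_i+1} ∩ [−1, 1] = {-1, 0, 1} → 3 states.
Total: 3.

3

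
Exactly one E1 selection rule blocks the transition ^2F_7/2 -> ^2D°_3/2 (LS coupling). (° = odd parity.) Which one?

Initial level: S=1/2, L=3, J=7/2, parity even. Final level: S=1/2, L=2, J=3/2, parity odd.
Parity must change: even → odd — passes.
ΔS = 0: S: 1/2 → 1/2 — passes.
ΔL = 0, ±1 (not L=0↔0): L: 3 → 2, ΔL = -1 — passes.
ΔJ = 0, ±1 (not J=0↔0): J: 7/2 → 3/2, ΔJ = -2 — fails.

the ΔJ = 0, ±1 rule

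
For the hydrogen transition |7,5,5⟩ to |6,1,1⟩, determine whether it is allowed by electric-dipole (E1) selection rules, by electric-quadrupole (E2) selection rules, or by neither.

Δl = 1 − 5 = -4; l_i + l_f = 6.
Δm_l = -4.
E1 (Δl = ±1, |Δm_l| ≤ 1): not satisfied.
E2 (Δl = 0,±2, l_i+l_f ≥ 2, |Δm_l| ≤ 2): not satisfied.

neither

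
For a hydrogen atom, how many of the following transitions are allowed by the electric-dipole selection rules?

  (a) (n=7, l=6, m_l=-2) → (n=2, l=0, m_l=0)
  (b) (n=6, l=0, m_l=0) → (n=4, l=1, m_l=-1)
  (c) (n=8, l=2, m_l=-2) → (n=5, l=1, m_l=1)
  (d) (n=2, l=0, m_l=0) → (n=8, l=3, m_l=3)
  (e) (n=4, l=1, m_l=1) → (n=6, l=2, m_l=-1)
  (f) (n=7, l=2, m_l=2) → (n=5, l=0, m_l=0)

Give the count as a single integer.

1

(a) forbidden — Δl = -6 (E1 requires Δl = ±1); Δm_l = +2 (E1 requires Δm_l = 0, ±1)
(b) allowed
(c) forbidden — Δm_l = +3 (E1 requires Δm_l = 0, ±1)
(d) forbidden — Δl = +3 (E1 requires Δl = ±1); Δm_l = +3 (E1 requires Δm_l = 0, ±1)
(e) forbidden — Δm_l = -2 (E1 requires Δm_l = 0, ±1)
(f) forbidden — Δl = -2 (E1 requires Δl = ±1); Δm_l = -2 (E1 requires Δm_l = 0, ±1)
Total allowed: 1 of 6.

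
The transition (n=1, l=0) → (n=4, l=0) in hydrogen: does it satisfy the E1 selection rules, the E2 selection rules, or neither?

Δl = 0 − 0 = +0; l_i + l_f = 0.
E1 (Δl = ±1): not satisfied.
E2 (Δl = 0,±2, l_i+l_f ≥ 2): not satisfied.

neither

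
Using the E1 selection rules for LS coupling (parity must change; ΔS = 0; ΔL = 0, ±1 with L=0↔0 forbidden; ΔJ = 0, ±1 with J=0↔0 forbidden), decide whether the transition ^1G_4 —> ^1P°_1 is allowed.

forbidden

Parity must change: even → odd — passes.
ΔS = 0: S: 0 → 0 — passes.
ΔL = 0, ±1 (not L=0↔0): L: 4 → 1, ΔL = -3 — fails.
ΔJ = 0, ±1 (not J=0↔0): J: 4 → 1, ΔJ = -3 — fails.
Rule(s) violated: ΔL, ΔJ.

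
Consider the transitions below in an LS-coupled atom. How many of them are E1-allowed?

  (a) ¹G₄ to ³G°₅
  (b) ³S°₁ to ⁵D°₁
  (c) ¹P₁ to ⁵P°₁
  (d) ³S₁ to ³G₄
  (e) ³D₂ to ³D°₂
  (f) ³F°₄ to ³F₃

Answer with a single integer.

(a) forbidden (ΔS fails)
(b) forbidden (parity, ΔS, ΔL fail)
(c) forbidden (ΔS fails)
(d) forbidden (parity, ΔL, ΔJ fail)
(e) allowed
(f) allowed
Total allowed: 2 of 6.

2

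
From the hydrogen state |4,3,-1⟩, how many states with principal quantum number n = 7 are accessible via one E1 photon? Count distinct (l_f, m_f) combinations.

6

E1 requires Δl = ±1, so l_f ∈ {2, 4}; with 0 ≤ l_f ≤ n_f−1 = 6, the allowed l_f values are {2, 4}.
For l_f = 2: m_f ∈ {m_i−1, m_i, m_i+1} ∩ [−2, 2] = {-2, -1, 0} → 3 states.
For l_f = 4: m_f ∈ {m_i−1, m_i, m_i+1} ∩ [−4, 4] = {-2, -1, 0} → 3 states.
Total: 6.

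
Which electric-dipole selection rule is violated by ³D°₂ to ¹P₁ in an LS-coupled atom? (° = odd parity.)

Initial level: S=1, L=2, J=2, parity odd. Final level: S=0, L=1, J=1, parity even.
Parity must change: odd → even — satisfied.
ΔS = 0: S: 1 → 0 — violated.
ΔL = 0, ±1 (not L=0↔0): L: 2 → 1, ΔL = -1 — satisfied.
ΔJ = 0, ±1 (not J=0↔0): J: 2 → 1, ΔJ = -1 — satisfied.

the ΔS = 0 rule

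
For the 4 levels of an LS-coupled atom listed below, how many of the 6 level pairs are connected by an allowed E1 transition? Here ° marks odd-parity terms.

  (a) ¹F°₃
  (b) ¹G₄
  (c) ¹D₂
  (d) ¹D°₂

(a)–(b): allowed.
(a)–(c): allowed.
(a)–(d): forbidden (parity).
(b)–(c): forbidden (parity, ΔL, ΔJ).
(b)–(d): forbidden (ΔL, ΔJ).
(c)–(d): allowed.
Allowed pairs: 3 of 6.

3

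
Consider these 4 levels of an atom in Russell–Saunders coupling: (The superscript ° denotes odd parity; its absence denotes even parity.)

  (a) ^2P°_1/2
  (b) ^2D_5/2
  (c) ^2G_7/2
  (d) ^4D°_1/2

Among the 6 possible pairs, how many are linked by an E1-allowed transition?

0

(a)–(b): forbidden (ΔJ).
(a)–(c): forbidden (ΔL, ΔJ).
(a)–(d): forbidden (parity, ΔS).
(b)–(c): forbidden (parity, ΔL).
(b)–(d): forbidden (ΔS, ΔJ).
(c)–(d): forbidden (ΔS, ΔL, ΔJ).
Allowed pairs: 0 of 6.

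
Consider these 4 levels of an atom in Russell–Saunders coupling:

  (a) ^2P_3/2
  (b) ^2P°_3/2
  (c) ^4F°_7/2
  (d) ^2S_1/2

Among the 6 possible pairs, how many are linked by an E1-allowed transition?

(a)–(b): allowed.
(a)–(c): forbidden (ΔS, ΔL, ΔJ).
(a)–(d): forbidden (parity).
(b)–(c): forbidden (parity, ΔS, ΔL, ΔJ).
(b)–(d): allowed.
(c)–(d): forbidden (ΔS, ΔL, ΔJ).
Allowed pairs: 2 of 6.

2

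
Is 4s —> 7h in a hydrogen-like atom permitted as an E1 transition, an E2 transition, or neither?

Δl = 5 − 0 = +5; l_i + l_f = 5.
E1 (Δl = ±1): not satisfied.
E2 (Δl = 0,±2, l_i+l_f ≥ 2): not satisfied.

neither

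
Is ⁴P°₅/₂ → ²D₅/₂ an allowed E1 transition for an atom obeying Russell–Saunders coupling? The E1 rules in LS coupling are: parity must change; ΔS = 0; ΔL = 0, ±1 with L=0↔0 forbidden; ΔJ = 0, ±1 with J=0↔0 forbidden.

Parity must change: odd → even — ✓.
ΔS = 0: S: 3/2 → 1/2 — ✗.
ΔL = 0, ±1 (not L=0↔0): L: 1 → 2, ΔL = +1 — ✓.
ΔJ = 0, ±1 (not J=0↔0): J: 5/2 → 5/2, ΔJ = +0 — ✓.
Rule(s) violated: ΔS.

forbidden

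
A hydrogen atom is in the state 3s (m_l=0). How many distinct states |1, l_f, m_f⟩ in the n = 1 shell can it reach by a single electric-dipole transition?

E1 requires l_f ∈ {-1, 1}, but neither lies in [0, 0], so no final state is reachable.
Total: 0.

0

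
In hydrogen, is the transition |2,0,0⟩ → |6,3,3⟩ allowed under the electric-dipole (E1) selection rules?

forbidden

l: 0 → 3 (Δl = +3). Δl = ±1 fails.
Δm_l = 3 − (0) = +3. E1 requires Δm_l = 0, ±1: fails.
The transition is electric-dipole forbidden.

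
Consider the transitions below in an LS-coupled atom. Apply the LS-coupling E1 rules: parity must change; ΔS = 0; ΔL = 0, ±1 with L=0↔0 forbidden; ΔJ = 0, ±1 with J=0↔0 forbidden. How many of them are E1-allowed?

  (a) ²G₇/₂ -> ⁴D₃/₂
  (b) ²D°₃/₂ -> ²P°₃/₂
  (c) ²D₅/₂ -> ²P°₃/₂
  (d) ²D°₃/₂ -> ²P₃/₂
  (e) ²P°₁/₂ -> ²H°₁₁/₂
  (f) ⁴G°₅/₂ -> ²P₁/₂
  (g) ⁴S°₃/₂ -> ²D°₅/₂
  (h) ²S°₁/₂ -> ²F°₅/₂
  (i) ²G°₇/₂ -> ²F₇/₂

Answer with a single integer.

(a) forbidden (parity, ΔS, ΔL, ΔJ fail)
(b) forbidden (parity fails)
(c) allowed
(d) allowed
(e) forbidden (parity, ΔL, ΔJ fail)
(f) forbidden (ΔS, ΔL, ΔJ fail)
(g) forbidden (parity, ΔS, ΔL fail)
(h) forbidden (parity, ΔL, ΔJ fail)
(i) allowed
Total allowed: 3 of 9.

3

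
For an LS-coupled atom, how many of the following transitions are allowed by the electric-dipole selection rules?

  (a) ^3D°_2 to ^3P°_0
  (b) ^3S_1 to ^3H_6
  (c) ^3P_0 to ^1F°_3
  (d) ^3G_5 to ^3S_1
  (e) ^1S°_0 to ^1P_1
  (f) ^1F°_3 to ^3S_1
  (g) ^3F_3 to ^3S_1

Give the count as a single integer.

1

(a) forbidden (parity, ΔJ fail)
(b) forbidden (parity, ΔL, ΔJ fail)
(c) forbidden (ΔS, ΔL, ΔJ fail)
(d) forbidden (parity, ΔL, ΔJ fail)
(e) allowed
(f) forbidden (ΔS, ΔL, ΔJ fail)
(g) forbidden (parity, ΔL, ΔJ fail)
Total allowed: 1 of 7.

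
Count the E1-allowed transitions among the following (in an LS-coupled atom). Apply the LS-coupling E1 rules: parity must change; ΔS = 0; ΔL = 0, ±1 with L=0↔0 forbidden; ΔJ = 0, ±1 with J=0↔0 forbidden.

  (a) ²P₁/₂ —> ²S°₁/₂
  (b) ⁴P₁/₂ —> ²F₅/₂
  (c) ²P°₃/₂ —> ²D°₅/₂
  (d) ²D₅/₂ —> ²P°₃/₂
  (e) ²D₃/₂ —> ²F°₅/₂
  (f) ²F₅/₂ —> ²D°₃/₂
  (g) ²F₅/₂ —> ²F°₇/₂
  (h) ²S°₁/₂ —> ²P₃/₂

6

(a) allowed
(b) forbidden (parity, ΔS, ΔL, ΔJ fail)
(c) forbidden (parity fails)
(d) allowed
(e) allowed
(f) allowed
(g) allowed
(h) allowed
Total allowed: 6 of 8.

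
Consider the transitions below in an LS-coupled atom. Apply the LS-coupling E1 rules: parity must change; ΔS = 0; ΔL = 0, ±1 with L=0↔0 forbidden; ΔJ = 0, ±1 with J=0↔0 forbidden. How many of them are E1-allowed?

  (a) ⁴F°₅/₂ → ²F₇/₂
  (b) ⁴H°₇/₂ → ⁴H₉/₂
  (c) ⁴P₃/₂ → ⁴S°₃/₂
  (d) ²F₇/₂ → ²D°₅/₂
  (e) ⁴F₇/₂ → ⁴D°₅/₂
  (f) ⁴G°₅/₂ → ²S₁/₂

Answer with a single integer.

4

(a) forbidden (ΔS fails)
(b) allowed
(c) allowed
(d) allowed
(e) allowed
(f) forbidden (ΔS, ΔL, ΔJ fail)
Total allowed: 4 of 6.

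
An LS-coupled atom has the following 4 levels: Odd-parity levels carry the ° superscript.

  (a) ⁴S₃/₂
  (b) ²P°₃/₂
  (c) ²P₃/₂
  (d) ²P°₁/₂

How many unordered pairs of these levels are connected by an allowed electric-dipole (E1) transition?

2

(a)–(b): forbidden (ΔS).
(a)–(c): forbidden (parity, ΔS).
(a)–(d): forbidden (ΔS).
(b)–(c): allowed.
(b)–(d): forbidden (parity).
(c)–(d): allowed.
Allowed pairs: 2 of 6.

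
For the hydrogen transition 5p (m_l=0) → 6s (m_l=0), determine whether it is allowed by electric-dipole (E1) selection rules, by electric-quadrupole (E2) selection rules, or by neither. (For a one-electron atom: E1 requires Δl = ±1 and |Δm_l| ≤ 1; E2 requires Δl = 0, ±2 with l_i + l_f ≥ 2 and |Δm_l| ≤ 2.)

E1

Δl = 0 − 1 = -1; l_i + l_f = 1.
Δm_l = +0.
E1 (Δl = ±1, |Δm_l| ≤ 1): satisfied.
E2 (Δl = 0,±2, l_i+l_f ≥ 2, |Δm_l| ≤ 2): not satisfied.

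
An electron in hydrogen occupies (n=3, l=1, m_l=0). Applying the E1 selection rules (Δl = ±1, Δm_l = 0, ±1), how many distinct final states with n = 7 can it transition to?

E1 requires Δl = ±1, so l_f ∈ {0, 2}; with 0 ≤ l_f ≤ n_f−1 = 6, the allowed l_f values are {0, 2}.
For l_f = 0: m_f ∈ {m_i−1, m_i, m_i+1} ∩ [−0, 0] = {0} → 1 state.
For l_f = 2: m_f ∈ {m_i−1, m_i, m_i+1} ∩ [−2, 2] = {-1, 0, 1} → 3 states.
Total: 4.

4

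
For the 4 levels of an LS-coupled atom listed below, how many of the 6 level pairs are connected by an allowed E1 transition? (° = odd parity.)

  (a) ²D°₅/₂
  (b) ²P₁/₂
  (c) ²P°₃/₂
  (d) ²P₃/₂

3

(a)–(b): forbidden (ΔJ).
(a)–(c): forbidden (parity).
(a)–(d): allowed.
(b)–(c): allowed.
(b)–(d): forbidden (parity).
(c)–(d): allowed.
Allowed pairs: 3 of 6.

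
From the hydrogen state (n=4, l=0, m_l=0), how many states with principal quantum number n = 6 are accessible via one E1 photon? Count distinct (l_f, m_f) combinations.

3

E1 requires Δl = ±1, so l_f ∈ {-1, 1}; with 0 ≤ l_f ≤ n_f−1 = 5, the allowed l_f values are {1}.
For l_f = 1: m_f ∈ {m_i−1, m_i, m_i+1} ∩ [−1, 1] = {-1, 0, 1} → 3 states.
Total: 3.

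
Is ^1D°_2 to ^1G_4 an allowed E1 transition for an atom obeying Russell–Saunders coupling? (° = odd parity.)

forbidden

Initial level: S=0, L=2, J=2, parity odd. Final level: S=0, L=4, J=4, parity even.
ΔS = 0: S: 0 → 0 — ok.
Parity must change: odd → even — ok.
ΔJ = 0, ±1 (not J=0↔0): J: 2 → 4, ΔJ = +2 — fails.
ΔL = 0, ±1 (not L=0↔0): L: 2 → 4, ΔL = +2 — fails.
Rule(s) violated: ΔL, ΔJ.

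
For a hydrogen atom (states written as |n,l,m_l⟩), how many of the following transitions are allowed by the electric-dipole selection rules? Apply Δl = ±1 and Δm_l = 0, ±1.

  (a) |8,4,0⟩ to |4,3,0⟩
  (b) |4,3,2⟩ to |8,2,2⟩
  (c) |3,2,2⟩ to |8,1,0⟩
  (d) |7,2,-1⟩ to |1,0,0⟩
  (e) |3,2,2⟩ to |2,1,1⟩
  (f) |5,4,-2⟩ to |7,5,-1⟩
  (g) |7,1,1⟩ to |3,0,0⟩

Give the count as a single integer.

5

(a) allowed
(b) allowed
(c) forbidden — Δm_l = -2 (E1 requires Δm_l = 0, ±1)
(d) forbidden — Δl = -2 (E1 requires Δl = ±1)
(e) allowed
(f) allowed
(g) allowed
Total allowed: 5 of 7.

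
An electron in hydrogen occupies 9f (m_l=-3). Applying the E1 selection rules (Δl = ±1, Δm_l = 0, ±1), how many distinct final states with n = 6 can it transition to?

4

E1 requires Δl = ±1, so l_f ∈ {2, 4}; with 0 ≤ l_f ≤ n_f−1 = 5, the allowed l_f values are {2, 4}.
For l_f = 2: m_f ∈ {m_i−1, m_i, m_i+1} ∩ [−2, 2] = {-2} → 1 state.
For l_f = 4: m_f ∈ {m_i−1, m_i, m_i+1} ∩ [−4, 4] = {-4, -3, -2} → 3 states.
Total: 4.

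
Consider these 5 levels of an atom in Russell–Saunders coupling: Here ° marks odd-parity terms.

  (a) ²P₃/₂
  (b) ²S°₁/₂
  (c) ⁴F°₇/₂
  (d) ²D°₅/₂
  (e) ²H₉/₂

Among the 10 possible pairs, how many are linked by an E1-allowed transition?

(a)–(b): allowed.
(a)–(c): forbidden (ΔS, ΔL, ΔJ).
(a)–(d): allowed.
(a)–(e): forbidden (parity, ΔL, ΔJ).
(b)–(c): forbidden (parity, ΔS, ΔL, ΔJ).
(b)–(d): forbidden (parity, ΔL, ΔJ).
(b)–(e): forbidden (ΔL, ΔJ).
(c)–(d): forbidden (parity, ΔS).
(c)–(e): forbidden (ΔS, ΔL).
(d)–(e): forbidden (ΔL, ΔJ).
Allowed pairs: 2 of 10.

2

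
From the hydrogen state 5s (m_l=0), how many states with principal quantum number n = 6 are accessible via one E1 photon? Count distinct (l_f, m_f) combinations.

E1 requires Δl = ±1, so l_f ∈ {-1, 1}; with 0 ≤ l_f ≤ n_f−1 = 5, the allowed l_f values are {1}.
For l_f = 1: m_f ∈ {m_i−1, m_i, m_i+1} ∩ [−1, 1] = {-1, 0, 1} → 3 states.
Total: 3.

3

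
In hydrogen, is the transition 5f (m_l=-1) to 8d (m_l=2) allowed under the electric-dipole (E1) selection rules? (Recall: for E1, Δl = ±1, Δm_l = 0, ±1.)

l: 3 → 2 (Δl = -1). Δl = ±1 ok.
m_l: -1 → 2 (Δm_l = +3). |Δm_l| ≤ 1 fails.
The transition is electric-dipole forbidden.

forbidden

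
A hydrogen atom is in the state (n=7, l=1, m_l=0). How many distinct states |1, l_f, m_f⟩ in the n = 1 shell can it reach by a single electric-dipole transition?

1

E1 requires Δl = ±1, so l_f ∈ {0, 2}; with 0 ≤ l_f ≤ n_f−1 = 0, the allowed l_f values are {0}.
For l_f = 0: m_f ∈ {m_i−1, m_i, m_i+1} ∩ [−0, 0] = {0} → 1 state.
Total: 1.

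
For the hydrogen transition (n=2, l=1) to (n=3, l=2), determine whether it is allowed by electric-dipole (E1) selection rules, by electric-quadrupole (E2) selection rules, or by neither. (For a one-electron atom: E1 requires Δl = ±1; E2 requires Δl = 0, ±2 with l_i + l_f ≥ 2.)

E1

Δl = 2 − 1 = +1; l_i + l_f = 3.
E1 (Δl = ±1): satisfied.
E2 (Δl = 0,±2, l_i+l_f ≥ 2): not satisfied.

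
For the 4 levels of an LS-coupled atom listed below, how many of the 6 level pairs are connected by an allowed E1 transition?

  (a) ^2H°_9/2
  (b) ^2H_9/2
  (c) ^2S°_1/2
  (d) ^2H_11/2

2

(a)–(b): allowed.
(a)–(c): forbidden (parity, ΔL, ΔJ).
(a)–(d): allowed.
(b)–(c): forbidden (ΔL, ΔJ).
(b)–(d): forbidden (parity).
(c)–(d): forbidden (ΔL, ΔJ).
Allowed pairs: 2 of 6.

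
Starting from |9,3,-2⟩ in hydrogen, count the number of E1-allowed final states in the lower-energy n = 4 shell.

E1 requires Δl = ±1, so l_f ∈ {2, 4}; with 0 ≤ l_f ≤ n_f−1 = 3, the allowed l_f values are {2}.
For l_f = 2: m_f ∈ {m_i−1, m_i, m_i+1} ∩ [−2, 2] = {-2, -1} → 2 states.
Total: 2.

2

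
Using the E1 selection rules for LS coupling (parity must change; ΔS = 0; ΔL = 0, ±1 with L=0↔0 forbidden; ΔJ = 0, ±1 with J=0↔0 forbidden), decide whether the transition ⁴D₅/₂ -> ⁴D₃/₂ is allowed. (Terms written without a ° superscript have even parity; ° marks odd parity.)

forbidden

Parity must change: even → even — fails.
ΔS = 0: S: 3/2 → 3/2 — passes.
ΔL = 0, ±1 (not L=0↔0): L: 2 → 2, ΔL = +0 — passes.
ΔJ = 0, ±1 (not J=0↔0): J: 5/2 → 3/2, ΔJ = -1 — passes.
Rule(s) violated: parity.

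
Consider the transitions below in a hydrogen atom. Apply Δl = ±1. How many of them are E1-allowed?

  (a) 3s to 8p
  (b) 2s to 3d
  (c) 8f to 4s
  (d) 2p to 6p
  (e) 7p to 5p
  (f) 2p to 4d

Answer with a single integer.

(a) allowed
(b) forbidden — Δl = +2 (E1 requires Δl = ±1)
(c) forbidden — Δl = -3 (E1 requires Δl = ±1)
(d) forbidden — Δl = +0 (E1 requires Δl = ±1)
(e) forbidden — Δl = +0 (E1 requires Δl = ±1)
(f) allowed
Total allowed: 2 of 6.

2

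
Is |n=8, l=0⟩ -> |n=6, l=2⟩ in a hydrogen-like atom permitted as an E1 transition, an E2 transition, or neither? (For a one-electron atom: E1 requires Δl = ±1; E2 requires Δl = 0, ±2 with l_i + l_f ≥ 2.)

Δl = 2 − 0 = +2; l_i + l_f = 2.
E1 (Δl = ±1): not satisfied.
E2 (Δl = 0,±2, l_i+l_f ≥ 2): satisfied.

E2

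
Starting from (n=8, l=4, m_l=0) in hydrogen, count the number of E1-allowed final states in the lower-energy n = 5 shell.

3

E1 requires Δl = ±1, so l_f ∈ {3, 5}; with 0 ≤ l_f ≤ n_f−1 = 4, the allowed l_f values are {3}.
For l_f = 3: m_f ∈ {m_i−1, m_i, m_i+1} ∩ [−3, 3] = {-1, 0, 1} → 3 states.
Total: 3.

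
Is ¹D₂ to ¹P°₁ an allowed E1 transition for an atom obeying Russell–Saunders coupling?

allowed

Initial level: S=0, L=2, J=2, parity even. Final level: S=0, L=1, J=1, parity odd.
Parity must change: even → odd — ✓.
ΔS = 0: S: 0 → 0 — ✓.
ΔL = 0, ±1 (not L=0↔0): L: 2 → 1, ΔL = -1 — ✓.
ΔJ = 0, ±1 (not J=0↔0): J: 2 → 1, ΔJ = -1 — ✓.
All four E1 rules are satisfied.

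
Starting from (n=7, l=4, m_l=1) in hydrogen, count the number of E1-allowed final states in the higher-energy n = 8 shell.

6

E1 requires Δl = ±1, so l_f ∈ {3, 5}; with 0 ≤ l_f ≤ n_f−1 = 7, the allowed l_f values are {3, 5}.
For l_f = 3: m_f ∈ {m_i−1, m_i, m_i+1} ∩ [−3, 3] = {0, 1, 2} → 3 states.
For l_f = 5: m_f ∈ {m_i−1, m_i, m_i+1} ∩ [−5, 5] = {0, 1, 2} → 3 states.
Total: 6.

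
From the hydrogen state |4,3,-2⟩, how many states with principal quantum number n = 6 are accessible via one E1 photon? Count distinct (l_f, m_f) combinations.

5

E1 requires Δl = ±1, so l_f ∈ {2, 4}; with 0 ≤ l_f ≤ n_f−1 = 5, the allowed l_f values are {2, 4}.
For l_f = 2: m_f ∈ {m_i−1, m_i, m_i+1} ∩ [−2, 2] = {-2, -1} → 2 states.
For l_f = 4: m_f ∈ {m_i−1, m_i, m_i+1} ∩ [−4, 4] = {-3, -2, -1} → 3 states.
Total: 5.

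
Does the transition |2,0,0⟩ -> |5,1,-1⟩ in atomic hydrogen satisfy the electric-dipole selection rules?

Initial l = 0, final l = 1, so Δl = +1. E1 requires Δl = ±1: ✓.
Δm_l = -1 − (0) = -1. E1 requires Δm_l = 0, ±1: ✓.
All E1 selection rules are satisfied.

allowed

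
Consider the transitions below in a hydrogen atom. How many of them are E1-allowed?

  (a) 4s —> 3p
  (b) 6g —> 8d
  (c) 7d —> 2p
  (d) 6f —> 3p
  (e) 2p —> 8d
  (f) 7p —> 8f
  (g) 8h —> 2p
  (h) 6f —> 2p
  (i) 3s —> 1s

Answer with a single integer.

(a) allowed
(b) forbidden — Δl = -2 (E1 requires Δl = ±1)
(c) allowed
(d) forbidden — Δl = -2 (E1 requires Δl = ±1)
(e) allowed
(f) forbidden — Δl = +2 (E1 requires Δl = ±1)
(g) forbidden — Δl = -4 (E1 requires Δl = ±1)
(h) forbidden — Δl = -2 (E1 requires Δl = ±1)
(i) forbidden — Δl = +0 (E1 requires Δl = ±1)
Total allowed: 3 of 9.

3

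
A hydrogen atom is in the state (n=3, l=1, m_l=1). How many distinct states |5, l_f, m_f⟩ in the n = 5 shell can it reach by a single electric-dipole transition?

E1 requires Δl = ±1, so l_f ∈ {0, 2}; with 0 ≤ l_f ≤ n_f−1 = 4, the allowed l_f values are {0, 2}.
For l_f = 0: m_f ∈ {m_i−1, m_i, m_i+1} ∩ [−0, 0] = {0} → 1 state.
For l_f = 2: m_f ∈ {m_i−1, m_i, m_i+1} ∩ [−2, 2] = {0, 1, 2} → 3 states.
Total: 4.

4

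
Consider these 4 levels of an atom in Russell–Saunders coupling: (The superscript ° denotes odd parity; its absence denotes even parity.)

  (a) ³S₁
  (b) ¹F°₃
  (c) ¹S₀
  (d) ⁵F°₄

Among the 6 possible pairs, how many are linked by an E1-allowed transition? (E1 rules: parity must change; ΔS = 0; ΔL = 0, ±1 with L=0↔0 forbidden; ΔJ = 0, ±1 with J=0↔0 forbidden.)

0

(a)–(b): forbidden (ΔS, ΔL, ΔJ).
(a)–(c): forbidden (parity, ΔS, ΔL).
(a)–(d): forbidden (ΔS, ΔL, ΔJ).
(b)–(c): forbidden (ΔL, ΔJ).
(b)–(d): forbidden (parity, ΔS).
(c)–(d): forbidden (ΔS, ΔL, ΔJ).
Allowed pairs: 0 of 6.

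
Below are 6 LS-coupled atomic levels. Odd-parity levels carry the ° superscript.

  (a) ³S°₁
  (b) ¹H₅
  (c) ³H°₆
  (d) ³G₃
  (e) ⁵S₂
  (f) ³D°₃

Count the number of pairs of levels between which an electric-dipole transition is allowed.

(a)–(b): forbidden (ΔS, ΔL, ΔJ).
(a)–(c): forbidden (parity, ΔL, ΔJ).
(a)–(d): forbidden (ΔL, ΔJ).
(a)–(e): forbidden (ΔS, ΔL).
(a)–(f): forbidden (parity, ΔL, ΔJ).
(b)–(c): forbidden (ΔS).
(b)–(d): forbidden (parity, ΔS, ΔJ).
(b)–(e): forbidden (parity, ΔS, ΔL, ΔJ).
(b)–(f): forbidden (ΔS, ΔL, ΔJ).
(c)–(d): forbidden (ΔJ).
(c)–(e): forbidden (ΔS, ΔL, ΔJ).
(c)–(f): forbidden (parity, ΔL, ΔJ).
(d)–(e): forbidden (parity, ΔS, ΔL).
(d)–(f): forbidden (ΔL).
(e)–(f): forbidden (ΔS, ΔL).
Allowed pairs: 0 of 15.

0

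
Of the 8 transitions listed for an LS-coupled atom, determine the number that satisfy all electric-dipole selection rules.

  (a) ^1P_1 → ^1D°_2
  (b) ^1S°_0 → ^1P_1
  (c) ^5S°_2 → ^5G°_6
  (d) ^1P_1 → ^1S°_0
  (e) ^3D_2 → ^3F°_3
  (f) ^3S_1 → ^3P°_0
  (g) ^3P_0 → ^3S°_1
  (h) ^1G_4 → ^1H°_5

7

(a) allowed
(b) allowed
(c) forbidden (parity, ΔL, ΔJ fail)
(d) allowed
(e) allowed
(f) allowed
(g) allowed
(h) allowed
Total allowed: 7 of 8.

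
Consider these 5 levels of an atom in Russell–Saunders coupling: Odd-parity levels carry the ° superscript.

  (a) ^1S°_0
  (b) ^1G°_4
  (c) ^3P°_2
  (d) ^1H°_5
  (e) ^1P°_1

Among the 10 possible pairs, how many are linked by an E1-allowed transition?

(a)–(b): forbidden (parity, ΔL, ΔJ).
(a)–(c): forbidden (parity, ΔS, ΔJ).
(a)–(d): forbidden (parity, ΔL, ΔJ).
(a)–(e): forbidden (parity).
(b)–(c): forbidden (parity, ΔS, ΔL, ΔJ).
(b)–(d): forbidden (parity).
(b)–(e): forbidden (parity, ΔL, ΔJ).
(c)–(d): forbidden (parity, ΔS, ΔL, ΔJ).
(c)–(e): forbidden (parity, ΔS).
(d)–(e): forbidden (parity, ΔL, ΔJ).
Allowed pairs: 0 of 10.

0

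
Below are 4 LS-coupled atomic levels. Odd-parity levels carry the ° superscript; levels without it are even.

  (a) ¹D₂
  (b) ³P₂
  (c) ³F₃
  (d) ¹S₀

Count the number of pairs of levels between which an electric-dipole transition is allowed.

0

(a)–(b): forbidden (parity, ΔS).
(a)–(c): forbidden (parity, ΔS).
(a)–(d): forbidden (parity, ΔL, ΔJ).
(b)–(c): forbidden (parity, ΔL).
(b)–(d): forbidden (parity, ΔS, ΔJ).
(c)–(d): forbidden (parity, ΔS, ΔL, ΔJ).
Allowed pairs: 0 of 6.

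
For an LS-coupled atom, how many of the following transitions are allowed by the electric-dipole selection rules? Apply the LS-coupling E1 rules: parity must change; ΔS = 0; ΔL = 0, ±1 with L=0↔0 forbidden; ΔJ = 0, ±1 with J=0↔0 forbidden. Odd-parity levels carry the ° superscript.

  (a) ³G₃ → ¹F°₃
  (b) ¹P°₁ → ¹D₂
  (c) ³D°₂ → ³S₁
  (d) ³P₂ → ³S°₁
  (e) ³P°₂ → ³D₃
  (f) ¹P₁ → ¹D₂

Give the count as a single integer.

(a) forbidden (ΔS fails)
(b) allowed
(c) forbidden (ΔL fails)
(d) allowed
(e) allowed
(f) forbidden (parity fails)
Total allowed: 3 of 6.

3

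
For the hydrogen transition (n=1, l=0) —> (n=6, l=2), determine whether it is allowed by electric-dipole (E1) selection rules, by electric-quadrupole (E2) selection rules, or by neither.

E2

Δl = 2 − 0 = +2; l_i + l_f = 2.
E1 (Δl = ±1): not satisfied.
E2 (Δl = 0,±2, l_i+l_f ≥ 2): satisfied.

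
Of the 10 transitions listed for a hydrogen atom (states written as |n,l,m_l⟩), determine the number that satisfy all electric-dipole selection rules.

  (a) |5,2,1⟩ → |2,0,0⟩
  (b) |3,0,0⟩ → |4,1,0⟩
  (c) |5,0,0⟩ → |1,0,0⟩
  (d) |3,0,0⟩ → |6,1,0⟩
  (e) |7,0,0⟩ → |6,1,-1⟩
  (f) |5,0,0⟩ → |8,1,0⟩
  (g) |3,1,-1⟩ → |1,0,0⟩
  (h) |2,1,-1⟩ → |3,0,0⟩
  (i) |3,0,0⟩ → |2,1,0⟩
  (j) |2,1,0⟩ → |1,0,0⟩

8

(a) forbidden — Δl = -2 (E1 requires Δl = ±1)
(b) allowed
(c) forbidden — Δl = +0 (E1 requires Δl = ±1)
(d) allowed
(e) allowed
(f) allowed
(g) allowed
(h) allowed
(i) allowed
(j) allowed
Total allowed: 8 of 10.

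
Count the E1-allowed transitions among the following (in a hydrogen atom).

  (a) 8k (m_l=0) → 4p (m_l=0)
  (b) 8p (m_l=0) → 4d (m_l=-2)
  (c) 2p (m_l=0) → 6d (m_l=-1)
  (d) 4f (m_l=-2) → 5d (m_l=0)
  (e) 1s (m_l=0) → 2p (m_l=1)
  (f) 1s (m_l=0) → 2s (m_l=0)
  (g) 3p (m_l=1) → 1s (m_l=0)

(a) forbidden — Δl = -6 (E1 requires Δl = ±1)
(b) forbidden — Δm_l = -2 (E1 requires Δm_l = 0, ±1)
(c) allowed
(d) forbidden — Δm_l = +2 (E1 requires Δm_l = 0, ±1)
(e) allowed
(f) forbidden — Δl = +0 (E1 requires Δl = ±1)
(g) allowed
Total allowed: 3 of 7.

3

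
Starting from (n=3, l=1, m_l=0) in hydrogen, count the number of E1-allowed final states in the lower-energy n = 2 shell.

E1 requires Δl = ±1, so l_f ∈ {0, 2}; with 0 ≤ l_f ≤ n_f−1 = 1, the allowed l_f values are {0}.
For l_f = 0: m_f ∈ {m_i−1, m_i, m_i+1} ∩ [−0, 0] = {0} → 1 state.
Total: 1.

1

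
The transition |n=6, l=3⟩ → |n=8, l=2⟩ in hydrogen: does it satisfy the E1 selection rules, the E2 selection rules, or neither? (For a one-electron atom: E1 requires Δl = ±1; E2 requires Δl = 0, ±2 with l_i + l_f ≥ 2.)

E1

Δl = 2 − 3 = -1; l_i + l_f = 5.
E1 (Δl = ±1): satisfied.
E2 (Δl = 0,±2, l_i+l_f ≥ 2): not satisfied.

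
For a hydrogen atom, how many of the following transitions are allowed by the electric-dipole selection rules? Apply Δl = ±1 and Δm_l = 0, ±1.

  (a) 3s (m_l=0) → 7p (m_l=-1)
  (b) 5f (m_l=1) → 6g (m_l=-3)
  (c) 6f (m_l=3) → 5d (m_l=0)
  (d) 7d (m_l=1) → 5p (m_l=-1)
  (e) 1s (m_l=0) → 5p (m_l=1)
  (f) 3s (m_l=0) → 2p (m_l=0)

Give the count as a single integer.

(a) allowed
(b) forbidden — Δm_l = -4 (E1 requires Δm_l = 0, ±1)
(c) forbidden — Δm_l = -3 (E1 requires Δm_l = 0, ±1)
(d) forbidden — Δm_l = -2 (E1 requires Δm_l = 0, ±1)
(e) allowed
(f) allowed
Total allowed: 3 of 6.

3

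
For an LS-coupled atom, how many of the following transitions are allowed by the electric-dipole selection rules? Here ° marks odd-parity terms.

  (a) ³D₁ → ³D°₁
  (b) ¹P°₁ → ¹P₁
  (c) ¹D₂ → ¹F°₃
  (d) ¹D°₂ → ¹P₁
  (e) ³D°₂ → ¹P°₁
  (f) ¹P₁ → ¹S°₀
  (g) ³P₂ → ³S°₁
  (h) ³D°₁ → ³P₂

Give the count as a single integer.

(a) allowed
(b) allowed
(c) allowed
(d) allowed
(e) forbidden (parity, ΔS fail)
(f) allowed
(g) allowed
(h) allowed
Total allowed: 7 of 8.

7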